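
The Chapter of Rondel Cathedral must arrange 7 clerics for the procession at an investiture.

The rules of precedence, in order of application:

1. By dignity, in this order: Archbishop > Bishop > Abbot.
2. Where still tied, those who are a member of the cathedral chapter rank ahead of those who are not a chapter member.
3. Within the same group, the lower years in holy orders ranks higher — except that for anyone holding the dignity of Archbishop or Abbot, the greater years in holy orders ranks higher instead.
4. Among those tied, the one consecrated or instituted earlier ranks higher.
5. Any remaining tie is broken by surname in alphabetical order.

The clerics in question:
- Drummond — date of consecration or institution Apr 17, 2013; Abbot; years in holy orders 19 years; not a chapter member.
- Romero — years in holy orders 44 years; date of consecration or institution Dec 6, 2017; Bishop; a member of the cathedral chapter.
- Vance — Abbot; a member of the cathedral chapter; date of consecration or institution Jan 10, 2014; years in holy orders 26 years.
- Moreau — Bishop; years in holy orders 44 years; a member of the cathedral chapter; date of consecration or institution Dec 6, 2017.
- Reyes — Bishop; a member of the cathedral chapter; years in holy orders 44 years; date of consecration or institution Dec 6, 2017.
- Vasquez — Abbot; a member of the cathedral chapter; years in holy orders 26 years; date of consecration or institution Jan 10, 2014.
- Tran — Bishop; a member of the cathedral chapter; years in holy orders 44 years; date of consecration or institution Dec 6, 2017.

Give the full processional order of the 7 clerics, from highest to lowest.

By dignity: Moreau, Reyes, Romero and Tran (Bishop); then Vance, Vasquez and Drummond (Abbot).
Moreau, Reyes, Romero and Tran are each a member of the cathedral chapter, so the next rule applies.
Moreau, Reyes, Romero and Tran all have years in holy orders 44 years, so the next rule applies.
Moreau, Reyes, Romero and Tran all have date of consecration or institution Dec 6, 2017, so the next rule applies.
Among Moreau, Reyes, Romero and Tran, alphabetically by surname: Moreau before Reyes before Romero before Tran.
Among Vance, Vasquez and Drummond, a member of the cathedral chapter before not a chapter member: Vance and Vasquez (a member of the cathedral chapter) before Drummond (not a chapter member).
Vance and Vasquez both have years in holy orders 26 years, so the next rule applies.
Vance and Vasquez both have date of consecration or institution Jan 10, 2014, so the next rule applies.
Among Vance and Vasquez, alphabetically by surname: Vance before Vasquez.
Full order: Moreau, Reyes, Romero, Tran, Vance, Vasquez, Drummond.

Moreau, Reyes, Romero, Tran, Vance, Vasquez, Drummond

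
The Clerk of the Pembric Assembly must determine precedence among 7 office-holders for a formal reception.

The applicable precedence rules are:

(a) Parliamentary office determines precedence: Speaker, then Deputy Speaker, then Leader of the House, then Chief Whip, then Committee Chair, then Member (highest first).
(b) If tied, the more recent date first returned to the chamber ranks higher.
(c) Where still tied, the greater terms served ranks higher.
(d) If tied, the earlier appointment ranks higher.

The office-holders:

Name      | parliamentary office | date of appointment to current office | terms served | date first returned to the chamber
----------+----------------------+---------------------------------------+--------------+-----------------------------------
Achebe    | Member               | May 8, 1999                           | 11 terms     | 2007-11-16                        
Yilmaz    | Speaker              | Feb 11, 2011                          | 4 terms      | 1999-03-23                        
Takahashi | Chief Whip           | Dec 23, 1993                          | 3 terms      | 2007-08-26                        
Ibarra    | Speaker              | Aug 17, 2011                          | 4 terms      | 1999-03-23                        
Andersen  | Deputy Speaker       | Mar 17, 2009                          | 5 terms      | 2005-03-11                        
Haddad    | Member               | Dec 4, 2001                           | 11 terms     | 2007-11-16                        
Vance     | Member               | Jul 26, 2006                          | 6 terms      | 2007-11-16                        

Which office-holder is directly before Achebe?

By parliamentary office: Yilmaz and Ibarra (Speaker); then Andersen (Deputy Speaker); then Takahashi (Chief Whip); then Achebe, Haddad and Vance (Member).
Yilmaz and Ibarra both have date first returned to the chamber 1999-03-23, so the next rule applies.
Yilmaz and Ibarra both have terms served 4 terms, so the next rule applies.
Among Yilmaz and Ibarra, by date of appointment to current office (earlier first): Yilmaz (Feb 11, 2011) before Ibarra (Aug 17, 2011).
Achebe, Haddad and Vance all have date first returned to the chamber 2007-11-16, so the next rule applies.
Among Achebe, Haddad and Vance, by terms served (higher first): Achebe and Haddad (11 terms) before Vance (6 terms).
Among Achebe and Haddad, by date of appointment to current office (earlier first): Achebe (May 8, 1999) before Haddad (Dec 4, 2001).
Order: Yilmaz, Ibarra, Andersen, Takahashi, Achebe, Haddad, Vance.

Takahashi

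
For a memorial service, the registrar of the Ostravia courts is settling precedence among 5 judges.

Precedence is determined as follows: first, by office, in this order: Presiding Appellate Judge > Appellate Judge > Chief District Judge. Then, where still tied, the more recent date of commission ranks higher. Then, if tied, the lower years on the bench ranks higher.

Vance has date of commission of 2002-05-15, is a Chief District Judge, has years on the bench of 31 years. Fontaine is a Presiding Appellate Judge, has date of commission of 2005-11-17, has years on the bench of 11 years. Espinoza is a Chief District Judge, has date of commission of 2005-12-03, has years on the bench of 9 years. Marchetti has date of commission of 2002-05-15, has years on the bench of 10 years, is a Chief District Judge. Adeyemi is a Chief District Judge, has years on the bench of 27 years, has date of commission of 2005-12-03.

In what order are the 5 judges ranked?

Fontaine, Espinoza, Adeyemi, Marchetti, Vance

By office: Fontaine (Presiding Appellate Judge); then Espinoza, Adeyemi, Marchetti and Vance (Chief District Judge).
Among Espinoza, Adeyemi, Marchetti and Vance, by date of commission (later first): Espinoza and Adeyemi (2005-12-03) before Marchetti and Vance (2002-05-15).
Among Espinoza and Adeyemi, by years on the bench (lower first): Espinoza (9 years) before Adeyemi (27 years).
Among Marchetti and Vance, by years on the bench (lower first): Marchetti (10 years) before Vance (31 years).
Full order: Fontaine, Espinoza, Adeyemi, Marchetti, Vance.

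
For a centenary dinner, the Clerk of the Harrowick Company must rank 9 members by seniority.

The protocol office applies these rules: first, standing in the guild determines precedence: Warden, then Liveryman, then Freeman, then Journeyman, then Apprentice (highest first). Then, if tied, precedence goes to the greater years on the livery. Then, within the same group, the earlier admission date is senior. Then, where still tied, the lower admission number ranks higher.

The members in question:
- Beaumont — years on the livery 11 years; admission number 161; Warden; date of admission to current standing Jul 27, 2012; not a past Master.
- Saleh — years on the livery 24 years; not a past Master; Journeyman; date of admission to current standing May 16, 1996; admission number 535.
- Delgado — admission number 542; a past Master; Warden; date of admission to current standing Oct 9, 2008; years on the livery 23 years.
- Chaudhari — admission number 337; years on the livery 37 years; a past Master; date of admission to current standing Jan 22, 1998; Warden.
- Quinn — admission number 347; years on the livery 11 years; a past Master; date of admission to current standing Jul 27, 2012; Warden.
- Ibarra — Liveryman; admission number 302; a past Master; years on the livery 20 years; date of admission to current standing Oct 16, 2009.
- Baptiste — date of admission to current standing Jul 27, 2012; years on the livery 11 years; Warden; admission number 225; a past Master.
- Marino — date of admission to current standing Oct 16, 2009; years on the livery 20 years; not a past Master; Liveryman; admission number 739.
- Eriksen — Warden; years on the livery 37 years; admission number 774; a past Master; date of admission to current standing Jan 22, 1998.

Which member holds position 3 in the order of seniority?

By standing in the guild: Chaudhari, Eriksen, Delgado, Beaumont, Baptiste and Quinn (Warden); then Ibarra and Marino (Liveryman); then Saleh (Journeyman).
Among Chaudhari, Eriksen, Delgado, Beaumont, Baptiste and Quinn, by years on the livery (higher first): Chaudhari and Eriksen (37 years) before Delgado (23 years) before Beaumont, Baptiste and Quinn (11 years).
Chaudhari and Eriksen both have date of admission to current standing Jan 22, 1998, so the next rule applies.
Among Chaudhari and Eriksen, by admission number (lower first): Chaudhari (337) before Eriksen (774).
Beaumont, Baptiste and Quinn all have date of admission to current standing Jul 27, 2012, so the next rule applies.
Among Beaumont, Baptiste and Quinn, by admission number (lower first): Beaumont (161) before Baptiste (225) before Quinn (347).
Ibarra and Marino both have years on the livery 20 years, so the next rule applies.
Ibarra and Marino both have date of admission to current standing Oct 16, 2009, so the next rule applies.
Among Ibarra and Marino, by admission number (lower first): Ibarra (302) before Marino (739).
Order: Chaudhari, Eriksen, Delgado, Beaumont, Baptiste, Quinn, Ibarra, Marino, Saleh.

Delgado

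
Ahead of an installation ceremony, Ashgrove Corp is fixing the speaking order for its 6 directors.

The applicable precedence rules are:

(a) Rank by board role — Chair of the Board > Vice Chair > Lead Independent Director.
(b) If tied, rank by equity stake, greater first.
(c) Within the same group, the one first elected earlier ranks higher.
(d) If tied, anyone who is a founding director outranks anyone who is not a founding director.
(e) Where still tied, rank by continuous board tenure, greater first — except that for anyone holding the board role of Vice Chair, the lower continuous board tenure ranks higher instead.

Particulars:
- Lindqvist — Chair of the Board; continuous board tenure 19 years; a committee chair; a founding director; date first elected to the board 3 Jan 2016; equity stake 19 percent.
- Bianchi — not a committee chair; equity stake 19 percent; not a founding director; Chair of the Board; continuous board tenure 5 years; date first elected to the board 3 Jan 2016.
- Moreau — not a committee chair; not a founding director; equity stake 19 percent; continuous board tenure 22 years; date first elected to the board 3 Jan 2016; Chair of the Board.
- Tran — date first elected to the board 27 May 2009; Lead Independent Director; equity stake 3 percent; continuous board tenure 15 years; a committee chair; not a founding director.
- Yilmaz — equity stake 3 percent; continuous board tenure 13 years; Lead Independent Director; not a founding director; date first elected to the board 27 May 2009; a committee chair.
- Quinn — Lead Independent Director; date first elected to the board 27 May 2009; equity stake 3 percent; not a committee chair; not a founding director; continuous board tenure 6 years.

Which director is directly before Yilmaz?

By board role: Lindqvist, Moreau and Bianchi (Chair of the Board); then Tran, Yilmaz and Quinn (Lead Independent Director).
Lindqvist, Moreau and Bianchi all have equity stake 19 percent, so the next rule applies.
Lindqvist, Moreau and Bianchi all have date first elected to the board 3 Jan 2016, so the next rule applies.
Among Lindqvist, Moreau and Bianchi, a founding director before not a founding director: Lindqvist (a founding director) before Moreau and Bianchi (not a founding director).
Among Moreau and Bianchi, by continuous board tenure (higher first): Moreau (22 years) before Bianchi (5 years).
Tran, Yilmaz and Quinn all have equity stake 3 percent, so the next rule applies.
Tran, Yilmaz and Quinn all have date first elected to the board 27 May 2009, so the next rule applies.
Tran, Yilmaz and Quinn are each not a founding director, so the next rule applies.
Among Tran, Yilmaz and Quinn, by continuous board tenure (higher first): Tran (15 years) before Yilmaz (13 years) before Quinn (6 years).
Order: Lindqvist, Moreau, Bianchi, Tran, Yilmaz, Quinn.

Tran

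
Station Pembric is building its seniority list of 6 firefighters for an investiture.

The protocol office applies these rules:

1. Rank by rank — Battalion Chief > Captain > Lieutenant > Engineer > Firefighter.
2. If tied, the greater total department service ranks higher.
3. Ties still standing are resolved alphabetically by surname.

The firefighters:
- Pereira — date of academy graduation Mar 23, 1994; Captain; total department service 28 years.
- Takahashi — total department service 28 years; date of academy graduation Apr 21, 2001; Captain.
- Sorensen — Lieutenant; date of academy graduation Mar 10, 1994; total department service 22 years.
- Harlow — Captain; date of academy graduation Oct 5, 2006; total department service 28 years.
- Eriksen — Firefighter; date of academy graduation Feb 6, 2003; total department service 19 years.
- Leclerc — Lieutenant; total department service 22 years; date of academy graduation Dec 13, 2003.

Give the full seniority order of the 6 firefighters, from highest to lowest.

Harlow, Pereira, Takahashi, Leclerc, Sorensen, Eriksen

By rank: Harlow, Pereira and Takahashi (Captain); then Leclerc and Sorensen (Lieutenant); then Eriksen (Firefighter).
Harlow, Pereira and Takahashi all have total department service 28 years, so the next rule applies.
Among Harlow, Pereira and Takahashi, alphabetically by surname: Harlow before Pereira before Takahashi.
Leclerc and Sorensen both have total department service 22 years, so the next rule applies.
Among Leclerc and Sorensen, alphabetically by surname: Leclerc before Sorensen.
Full order: Harlow, Pereira, Takahashi, Leclerc, Sorensen, Eriksen.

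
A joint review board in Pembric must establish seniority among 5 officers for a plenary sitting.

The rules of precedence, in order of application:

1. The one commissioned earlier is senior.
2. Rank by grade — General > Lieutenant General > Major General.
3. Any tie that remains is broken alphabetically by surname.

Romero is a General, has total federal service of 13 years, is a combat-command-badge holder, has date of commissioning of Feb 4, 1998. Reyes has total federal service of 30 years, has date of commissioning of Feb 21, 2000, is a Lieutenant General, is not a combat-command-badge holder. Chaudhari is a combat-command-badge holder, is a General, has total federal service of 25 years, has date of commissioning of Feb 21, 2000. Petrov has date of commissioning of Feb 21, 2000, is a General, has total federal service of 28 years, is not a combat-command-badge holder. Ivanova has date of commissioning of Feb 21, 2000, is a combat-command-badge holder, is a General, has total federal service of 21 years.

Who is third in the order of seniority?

By date of commissioning (earlier first): Romero (Feb 4, 1998); then Chaudhari, Ivanova, Petrov and Reyes (each Feb 21, 2000).
Among Chaudhari, Ivanova, Petrov and Reyes, by grade: Chaudhari, Ivanova and Petrov (General) before Reyes (Lieutenant General).
Among Chaudhari, Ivanova and Petrov, alphabetically by surname: Chaudhari before Ivanova before Petrov.
Order: Romero, Chaudhari, Ivanova, Petrov, Reyes.

Ivanova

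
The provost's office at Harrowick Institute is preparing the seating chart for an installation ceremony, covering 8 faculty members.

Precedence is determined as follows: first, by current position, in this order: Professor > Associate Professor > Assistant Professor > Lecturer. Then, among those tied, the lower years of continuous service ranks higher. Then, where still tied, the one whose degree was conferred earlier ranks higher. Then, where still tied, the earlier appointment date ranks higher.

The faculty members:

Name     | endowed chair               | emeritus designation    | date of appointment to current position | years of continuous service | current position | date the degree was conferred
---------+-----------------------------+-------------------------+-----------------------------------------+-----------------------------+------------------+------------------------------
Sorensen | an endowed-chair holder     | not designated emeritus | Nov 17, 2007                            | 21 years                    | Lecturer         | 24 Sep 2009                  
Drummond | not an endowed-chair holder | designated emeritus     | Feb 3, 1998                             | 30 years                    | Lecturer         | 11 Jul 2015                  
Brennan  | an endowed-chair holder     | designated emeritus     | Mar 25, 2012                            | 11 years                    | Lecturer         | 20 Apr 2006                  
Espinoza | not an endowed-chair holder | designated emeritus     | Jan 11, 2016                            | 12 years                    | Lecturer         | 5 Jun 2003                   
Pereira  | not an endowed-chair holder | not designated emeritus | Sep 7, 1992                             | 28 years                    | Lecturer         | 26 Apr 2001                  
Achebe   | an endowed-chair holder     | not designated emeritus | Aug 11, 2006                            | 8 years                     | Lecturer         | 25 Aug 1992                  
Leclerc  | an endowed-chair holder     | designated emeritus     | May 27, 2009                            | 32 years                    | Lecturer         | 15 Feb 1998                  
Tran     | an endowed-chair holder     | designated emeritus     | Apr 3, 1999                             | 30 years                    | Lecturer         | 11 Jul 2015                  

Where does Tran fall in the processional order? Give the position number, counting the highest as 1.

7

By current position: Achebe, Brennan, Espinoza, Sorensen, Pereira, Drummond, Tran and Leclerc (Lecturer).
Among Achebe, Brennan, Espinoza, Sorensen, Pereira, Drummond, Tran and Leclerc, by years of continuous service (lower first): Achebe (8 years) before Brennan (11 years) before Espinoza (12 years) before Sorensen (21 years) before Pereira (28 years) before Drummond and Tran (30 years) before Leclerc (32 years).
Drummond and Tran both have date the degree was conferred 11 Jul 2015, so the next rule applies.
Among Drummond and Tran, by date of appointment to current position (earlier first): Drummond (Feb 3, 1998) before Tran (Apr 3, 1999).
Order: Achebe, Brennan, Espinoza, Sorensen, Pereira, Drummond, Tran, Leclerc. So position 7.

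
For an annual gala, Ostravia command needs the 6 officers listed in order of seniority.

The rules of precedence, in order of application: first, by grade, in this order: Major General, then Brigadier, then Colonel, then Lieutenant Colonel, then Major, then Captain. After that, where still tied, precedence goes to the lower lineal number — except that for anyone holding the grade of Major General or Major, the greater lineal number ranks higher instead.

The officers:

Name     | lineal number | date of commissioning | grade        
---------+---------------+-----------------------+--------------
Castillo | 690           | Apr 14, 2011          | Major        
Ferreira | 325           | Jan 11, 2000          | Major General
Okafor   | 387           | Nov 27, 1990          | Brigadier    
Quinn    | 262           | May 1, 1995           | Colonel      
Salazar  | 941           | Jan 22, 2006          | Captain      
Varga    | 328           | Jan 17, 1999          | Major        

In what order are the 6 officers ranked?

By grade: Ferreira (Major General); then Okafor (Brigadier); then Quinn (Colonel); then Castillo and Varga (Major); then Salazar (Captain).
Among Castillo and Varga, by lineal number (higher first) (reversed rule for this group): Castillo (690) before Varga (328).
Full order: Ferreira, Okafor, Quinn, Castillo, Varga, Salazar.

Ferreira, Okafor, Quinn, Castillo, Varga, Salazar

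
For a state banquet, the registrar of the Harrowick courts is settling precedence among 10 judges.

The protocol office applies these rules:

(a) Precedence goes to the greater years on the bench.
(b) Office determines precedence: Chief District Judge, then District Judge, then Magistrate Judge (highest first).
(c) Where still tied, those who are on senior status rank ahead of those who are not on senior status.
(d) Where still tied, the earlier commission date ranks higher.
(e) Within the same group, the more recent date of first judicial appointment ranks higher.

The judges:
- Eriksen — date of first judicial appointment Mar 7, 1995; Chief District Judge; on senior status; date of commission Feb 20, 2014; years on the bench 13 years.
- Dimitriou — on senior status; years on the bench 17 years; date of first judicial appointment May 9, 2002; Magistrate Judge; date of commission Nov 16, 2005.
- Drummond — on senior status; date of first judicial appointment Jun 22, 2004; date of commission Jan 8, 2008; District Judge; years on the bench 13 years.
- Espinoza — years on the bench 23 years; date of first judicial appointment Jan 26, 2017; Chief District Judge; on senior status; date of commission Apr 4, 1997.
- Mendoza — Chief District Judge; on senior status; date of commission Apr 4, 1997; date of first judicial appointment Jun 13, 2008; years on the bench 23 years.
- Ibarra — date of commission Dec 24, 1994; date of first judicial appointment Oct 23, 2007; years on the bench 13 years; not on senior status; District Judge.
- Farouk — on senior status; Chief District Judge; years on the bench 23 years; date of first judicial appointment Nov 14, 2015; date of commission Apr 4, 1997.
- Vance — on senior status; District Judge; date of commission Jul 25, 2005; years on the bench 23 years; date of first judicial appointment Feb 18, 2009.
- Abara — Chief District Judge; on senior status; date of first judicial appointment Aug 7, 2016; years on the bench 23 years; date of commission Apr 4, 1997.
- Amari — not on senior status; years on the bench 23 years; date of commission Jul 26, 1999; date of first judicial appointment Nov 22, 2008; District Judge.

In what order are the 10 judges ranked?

By years on the bench (higher first): Espinoza, Abara, Farouk, Mendoza, Vance and Amari (each 23 years); then Dimitriou (17 years); then Eriksen, Drummond and Ibarra (each 13 years).
Among Espinoza, Abara, Farouk, Mendoza, Vance and Amari, by office: Espinoza, Abara, Farouk and Mendoza (Chief District Judge) before Vance and Amari (District Judge).
Espinoza, Abara, Farouk and Mendoza are each on senior status, so the next rule applies.
Espinoza, Abara, Farouk and Mendoza all have date of commission Apr 4, 1997, so the next rule applies.
Among Espinoza, Abara, Farouk and Mendoza, by date of first judicial appointment (later first): Espinoza (Jan 26, 2017) before Abara (Aug 7, 2016) before Farouk (Nov 14, 2015) before Mendoza (Jun 13, 2008).
Among Vance and Amari, on senior status before not on senior status: Vance (on senior status) before Amari (not on senior status).
Among Eriksen, Drummond and Ibarra, by office: Eriksen (Chief District Judge) before Drummond and Ibarra (District Judge).
Among Drummond and Ibarra, on senior status before not on senior status: Drummond (on senior status) before Ibarra (not on senior status).
Full order: Espinoza, Abara, Farouk, Mendoza, Vance, Amari, Dimitriou, Eriksen, Drummond, Ibarra.

Espinoza, Abara, Farouk, Mendoza, Vance, Amari, Dimitriou, Eriksen, Drummond, Ibarra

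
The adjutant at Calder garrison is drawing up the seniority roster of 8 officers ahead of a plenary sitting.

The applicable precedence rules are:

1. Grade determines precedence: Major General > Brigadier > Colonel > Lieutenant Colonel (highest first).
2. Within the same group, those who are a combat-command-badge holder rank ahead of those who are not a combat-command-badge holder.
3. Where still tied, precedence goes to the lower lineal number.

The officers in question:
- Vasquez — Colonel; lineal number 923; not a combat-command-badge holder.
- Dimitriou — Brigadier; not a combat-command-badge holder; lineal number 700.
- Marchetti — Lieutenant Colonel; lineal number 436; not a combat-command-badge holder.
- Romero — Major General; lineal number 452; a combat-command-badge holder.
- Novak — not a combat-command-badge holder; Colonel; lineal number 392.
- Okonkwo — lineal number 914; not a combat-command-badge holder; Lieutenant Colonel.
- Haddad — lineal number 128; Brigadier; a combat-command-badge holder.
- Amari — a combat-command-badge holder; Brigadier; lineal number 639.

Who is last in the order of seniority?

Okonkwo

By grade: Romero (Major General); then Haddad, Amari and Dimitriou (Brigadier); then Novak and Vasquez (Colonel); then Marchetti and Okonkwo (Lieutenant Colonel).
Among Haddad, Amari and Dimitriou, a combat-command-badge holder before not a combat-command-badge holder: Haddad and Amari (a combat-command-badge holder) before Dimitriou (not a combat-command-badge holder).
Among Haddad and Amari, by lineal number (lower first): Haddad (128) before Amari (639).
Novak and Vasquez are each not a combat-command-badge holder, so the next rule applies.
Among Novak and Vasquez, by lineal number (lower first): Novak (392) before Vasquez (923).
Marchetti and Okonkwo are each not a combat-command-badge holder, so the next rule applies.
Among Marchetti and Okonkwo, by lineal number (lower first): Marchetti (436) before Okonkwo (914).
Order: Romero, Haddad, Amari, Dimitriou, Novak, Vasquez, Marchetti, Okonkwo.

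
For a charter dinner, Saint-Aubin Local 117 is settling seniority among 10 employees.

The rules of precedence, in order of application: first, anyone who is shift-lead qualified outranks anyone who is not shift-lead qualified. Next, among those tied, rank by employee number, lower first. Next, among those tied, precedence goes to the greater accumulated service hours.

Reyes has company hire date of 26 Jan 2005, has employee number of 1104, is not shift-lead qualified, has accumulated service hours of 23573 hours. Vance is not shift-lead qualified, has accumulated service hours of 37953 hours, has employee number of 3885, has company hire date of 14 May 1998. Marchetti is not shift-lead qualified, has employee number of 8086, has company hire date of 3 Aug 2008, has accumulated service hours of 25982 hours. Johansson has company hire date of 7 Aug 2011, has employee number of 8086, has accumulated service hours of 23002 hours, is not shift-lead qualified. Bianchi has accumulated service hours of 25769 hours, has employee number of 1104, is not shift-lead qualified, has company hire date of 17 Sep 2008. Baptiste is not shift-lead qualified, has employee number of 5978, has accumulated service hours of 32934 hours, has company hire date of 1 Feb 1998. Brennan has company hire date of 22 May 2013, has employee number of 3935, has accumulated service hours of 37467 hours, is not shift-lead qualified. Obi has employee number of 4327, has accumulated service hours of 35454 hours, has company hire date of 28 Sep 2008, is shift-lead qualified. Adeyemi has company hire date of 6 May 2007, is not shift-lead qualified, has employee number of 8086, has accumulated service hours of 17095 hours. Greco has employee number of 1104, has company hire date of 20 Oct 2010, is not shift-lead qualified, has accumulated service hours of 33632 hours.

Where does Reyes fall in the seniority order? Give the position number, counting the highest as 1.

4

By the first rule: Obi (shift-lead qualified); then Greco, Bianchi, Reyes, Vance, Brennan, Baptiste, Marchetti, Johansson and Adeyemi (each not shift-lead qualified).
Among Greco, Bianchi, Reyes, Vance, Brennan, Baptiste, Marchetti, Johansson and Adeyemi, by employee number (lower first): Greco, Bianchi and Reyes (1104) before Vance (3885) before Brennan (3935) before Baptiste (5978) before Marchetti, Johansson and Adeyemi (8086).
Among Greco, Bianchi and Reyes, by accumulated service hours (higher first): Greco (33632 hours) before Bianchi (25769 hours) before Reyes (23573 hours).
Among Marchetti, Johansson and Adeyemi, by accumulated service hours (higher first): Marchetti (25982 hours) before Johansson (23002 hours) before Adeyemi (17095 hours).
Order: Obi, Greco, Bianchi, Reyes, Vance, Brennan, Baptiste, Marchetti, Johansson, Adeyemi. So position 4.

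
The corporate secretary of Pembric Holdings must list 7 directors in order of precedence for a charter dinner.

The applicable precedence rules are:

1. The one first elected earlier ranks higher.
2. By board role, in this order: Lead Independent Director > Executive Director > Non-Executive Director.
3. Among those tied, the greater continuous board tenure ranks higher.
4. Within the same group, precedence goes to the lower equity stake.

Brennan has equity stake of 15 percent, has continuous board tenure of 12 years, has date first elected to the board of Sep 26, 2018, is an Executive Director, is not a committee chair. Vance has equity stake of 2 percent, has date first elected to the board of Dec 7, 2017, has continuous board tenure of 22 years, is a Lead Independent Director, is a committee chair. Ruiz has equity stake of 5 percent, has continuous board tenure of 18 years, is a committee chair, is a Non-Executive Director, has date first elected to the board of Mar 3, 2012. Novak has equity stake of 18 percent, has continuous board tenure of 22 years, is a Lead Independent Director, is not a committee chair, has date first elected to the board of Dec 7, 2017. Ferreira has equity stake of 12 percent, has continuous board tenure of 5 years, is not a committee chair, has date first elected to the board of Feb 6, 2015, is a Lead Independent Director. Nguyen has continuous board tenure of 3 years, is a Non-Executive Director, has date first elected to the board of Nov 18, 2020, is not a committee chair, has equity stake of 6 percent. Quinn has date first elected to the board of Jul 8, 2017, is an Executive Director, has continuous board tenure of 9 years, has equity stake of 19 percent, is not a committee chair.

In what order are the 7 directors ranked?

By date first elected to the board (earlier first): Ruiz (Mar 3, 2012); then Ferreira (Feb 6, 2015); then Quinn (Jul 8, 2017); then Vance and Novak (both Dec 7, 2017); then Brennan (Sep 26, 2018); then Nguyen (Nov 18, 2020).
Vance and Novak are each Lead Independent Director, so the next rule applies.
Vance and Novak both have continuous board tenure 22 years, so the next rule applies.
Among Vance and Novak, by equity stake (lower first): Vance (2 percent) before Novak (18 percent).
Full order: Ruiz, Ferreira, Quinn, Vance, Novak, Brennan, Nguyen.

Ruiz, Ferreira, Quinn, Vance, Novak, Brennan, Nguyen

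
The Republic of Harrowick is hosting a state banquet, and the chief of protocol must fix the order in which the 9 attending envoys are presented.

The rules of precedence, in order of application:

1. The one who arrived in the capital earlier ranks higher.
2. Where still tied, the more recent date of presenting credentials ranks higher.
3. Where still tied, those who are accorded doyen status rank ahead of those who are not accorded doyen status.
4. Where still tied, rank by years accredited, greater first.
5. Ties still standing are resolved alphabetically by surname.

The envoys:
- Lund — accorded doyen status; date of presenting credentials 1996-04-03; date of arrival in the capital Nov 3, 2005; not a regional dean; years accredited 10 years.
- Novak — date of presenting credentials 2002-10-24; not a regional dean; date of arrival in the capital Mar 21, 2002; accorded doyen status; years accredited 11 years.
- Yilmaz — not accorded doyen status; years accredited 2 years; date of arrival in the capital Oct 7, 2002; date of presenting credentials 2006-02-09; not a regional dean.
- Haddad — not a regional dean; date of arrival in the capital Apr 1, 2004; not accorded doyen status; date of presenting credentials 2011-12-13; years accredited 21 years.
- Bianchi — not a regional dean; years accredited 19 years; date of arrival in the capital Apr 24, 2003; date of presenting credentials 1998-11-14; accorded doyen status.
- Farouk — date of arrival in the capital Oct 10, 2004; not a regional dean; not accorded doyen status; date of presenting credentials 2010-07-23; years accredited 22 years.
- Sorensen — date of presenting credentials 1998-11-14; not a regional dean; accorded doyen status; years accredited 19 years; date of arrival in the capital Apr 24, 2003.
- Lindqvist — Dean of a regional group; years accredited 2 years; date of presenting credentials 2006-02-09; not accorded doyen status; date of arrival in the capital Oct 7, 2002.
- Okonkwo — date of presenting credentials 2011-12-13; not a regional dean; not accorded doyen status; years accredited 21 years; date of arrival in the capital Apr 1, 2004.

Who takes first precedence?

By date of arrival in the capital (earlier first): Novak (Mar 21, 2002); then Lindqvist and Yilmaz (both Oct 7, 2002); then Bianchi and Sorensen (both Apr 24, 2003); then Haddad and Okonkwo (both Apr 1, 2004); then Farouk (Oct 10, 2004); then Lund (Nov 3, 2005).
Lindqvist and Yilmaz both have date of presenting credentials 2006-02-09, so the next rule applies.
Lindqvist and Yilmaz are each not accorded doyen status, so the next rule applies.
Lindqvist and Yilmaz both have years accredited 2 years, so the next rule applies.
Among Lindqvist and Yilmaz, alphabetically by surname: Lindqvist before Yilmaz.
Bianchi and Sorensen both have date of presenting credentials 1998-11-14, so the next rule applies.
Bianchi and Sorensen are each accorded doyen status, so the next rule applies.
Bianchi and Sorensen both have years accredited 19 years, so the next rule applies.
Among Bianchi and Sorensen, alphabetically by surname: Bianchi before Sorensen.
Haddad and Okonkwo both have date of presenting credentials 2011-12-13, so the next rule applies.
Haddad and Okonkwo are each not accorded doyen status, so the next rule applies.
Haddad and Okonkwo both have years accredited 21 years, so the next rule applies.
Among Haddad and Okonkwo, alphabetically by surname: Haddad before Okonkwo.
Order: Novak, Lindqvist, Yilmaz, Bianchi, Sorensen, Haddad, Okonkwo, Farouk, Lund.

Novak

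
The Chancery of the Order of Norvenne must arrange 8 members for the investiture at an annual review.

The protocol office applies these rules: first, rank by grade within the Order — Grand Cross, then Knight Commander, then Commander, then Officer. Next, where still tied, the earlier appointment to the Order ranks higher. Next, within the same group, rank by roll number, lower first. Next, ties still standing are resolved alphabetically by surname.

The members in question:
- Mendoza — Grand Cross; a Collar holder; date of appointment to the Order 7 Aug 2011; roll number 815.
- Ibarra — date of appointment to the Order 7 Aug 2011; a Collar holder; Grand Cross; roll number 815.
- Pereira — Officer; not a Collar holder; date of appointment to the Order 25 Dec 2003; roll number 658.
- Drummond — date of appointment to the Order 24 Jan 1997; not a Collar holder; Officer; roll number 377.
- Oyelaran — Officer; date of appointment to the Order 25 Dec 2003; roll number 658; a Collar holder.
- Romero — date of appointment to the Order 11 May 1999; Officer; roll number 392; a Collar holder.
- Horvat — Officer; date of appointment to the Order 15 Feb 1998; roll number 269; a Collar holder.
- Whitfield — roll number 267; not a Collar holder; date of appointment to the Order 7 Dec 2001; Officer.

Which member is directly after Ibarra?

Mendoza

By grade within the Order: Ibarra and Mendoza (Grand Cross); then Drummond, Horvat, Romero, Whitfield, Oyelaran and Pereira (Officer).
Ibarra and Mendoza both have date of appointment to the Order 7 Aug 2011, so the next rule applies.
Ibarra and Mendoza both have roll number 815, so the next rule applies.
Among Ibarra and Mendoza, alphabetically by surname: Ibarra before Mendoza.
Among Drummond, Horvat, Romero, Whitfield, Oyelaran and Pereira, by date of appointment to the Order (earlier first): Drummond (24 Jan 1997) before Horvat (15 Feb 1998) before Romero (11 May 1999) before Whitfield (7 Dec 2001) before Oyelaran and Pereira (25 Dec 2003).
Oyelaran and Pereira both have roll number 658, so the next rule applies.
Among Oyelaran and Pereira, alphabetically by surname: Oyelaran before Pereira.
Order: Ibarra, Mendoza, Drummond, Horvat, Romero, Whitfield, Oyelaran, Pereira.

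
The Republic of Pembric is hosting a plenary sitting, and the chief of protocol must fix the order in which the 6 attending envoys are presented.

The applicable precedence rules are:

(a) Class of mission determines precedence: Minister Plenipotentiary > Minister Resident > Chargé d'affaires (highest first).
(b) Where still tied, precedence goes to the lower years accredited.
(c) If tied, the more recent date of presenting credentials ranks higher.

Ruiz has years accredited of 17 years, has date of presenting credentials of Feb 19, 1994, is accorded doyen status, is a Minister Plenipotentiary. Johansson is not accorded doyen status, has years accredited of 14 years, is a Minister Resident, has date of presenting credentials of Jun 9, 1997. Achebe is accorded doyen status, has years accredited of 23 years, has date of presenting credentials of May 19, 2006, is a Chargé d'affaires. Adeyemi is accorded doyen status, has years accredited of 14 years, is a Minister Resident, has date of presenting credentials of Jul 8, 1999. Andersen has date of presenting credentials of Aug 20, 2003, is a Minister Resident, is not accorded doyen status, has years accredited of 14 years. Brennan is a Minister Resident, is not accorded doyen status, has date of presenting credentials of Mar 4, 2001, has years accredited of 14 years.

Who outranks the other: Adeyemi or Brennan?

Brennan

By class of mission: Ruiz (Minister Plenipotentiary); then Andersen, Brennan, Adeyemi and Johansson (Minister Resident); then Achebe (Chargé d'affaires).
Andersen, Brennan, Adeyemi and Johansson all have years accredited 14 years, so the next rule applies.
Among Andersen, Brennan, Adeyemi and Johansson, by date of presenting credentials (later first): Andersen (Aug 20, 2003) before Brennan (Mar 4, 2001) before Adeyemi (Jul 8, 1999) before Johansson (Jun 9, 1997).
So Brennan takes precedence.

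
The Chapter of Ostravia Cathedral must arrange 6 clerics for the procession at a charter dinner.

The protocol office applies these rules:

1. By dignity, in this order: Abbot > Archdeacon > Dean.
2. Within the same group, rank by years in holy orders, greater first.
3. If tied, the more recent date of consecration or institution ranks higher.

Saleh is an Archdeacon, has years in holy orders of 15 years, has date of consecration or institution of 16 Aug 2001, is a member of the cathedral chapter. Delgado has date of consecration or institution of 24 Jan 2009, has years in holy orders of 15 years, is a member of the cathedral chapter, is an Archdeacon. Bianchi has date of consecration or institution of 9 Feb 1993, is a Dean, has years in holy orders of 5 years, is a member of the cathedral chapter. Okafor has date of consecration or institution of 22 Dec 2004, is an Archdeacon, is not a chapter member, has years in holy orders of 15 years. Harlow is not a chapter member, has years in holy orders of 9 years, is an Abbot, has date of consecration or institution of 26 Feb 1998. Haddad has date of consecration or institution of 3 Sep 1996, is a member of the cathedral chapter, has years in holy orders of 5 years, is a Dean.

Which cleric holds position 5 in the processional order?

Haddad

By dignity: Harlow (Abbot); then Delgado, Okafor and Saleh (Archdeacon); then Haddad and Bianchi (Dean).
Delgado, Okafor and Saleh all have years in holy orders 15 years, so the next rule applies.
Among Delgado, Okafor and Saleh, by date of consecration or institution (later first): Delgado (24 Jan 2009) before Okafor (22 Dec 2004) before Saleh (16 Aug 2001).
Haddad and Bianchi both have years in holy orders 5 years, so the next rule applies.
Among Haddad and Bianchi, by date of consecration or institution (later first): Haddad (3 Sep 1996) before Bianchi (9 Feb 1993).
Order: Harlow, Delgado, Okafor, Saleh, Haddad, Bianchi.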